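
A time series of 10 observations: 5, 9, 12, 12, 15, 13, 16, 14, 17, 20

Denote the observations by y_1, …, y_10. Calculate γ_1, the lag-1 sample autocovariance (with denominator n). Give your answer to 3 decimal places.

Mean ȳ = (5 + 9 + 12 + 12 + 15 + 13 + 16 + 14 + 17 + 20)/10 = 13.3000
Σ_{t=1}^{9}(y_t−ȳ)(y_{t+1}−ȳ) = 68.7100
γ_1 = 68.7100 / 10 = 6.871

6.871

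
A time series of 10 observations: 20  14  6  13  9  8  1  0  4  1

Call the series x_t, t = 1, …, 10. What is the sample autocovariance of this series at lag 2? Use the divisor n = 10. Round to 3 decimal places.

7.628

Mean x̄ = (20 + 14 + 6 + 13 + 9 + 8 + 1 + 0 + 4 + 1)/10 = 7.6000
Σ_{t=1}^{8}(x_t−x̄)(x_{t+2}−x̄) = 76.2800
γ_2 = 76.2800 / 10 = 7.628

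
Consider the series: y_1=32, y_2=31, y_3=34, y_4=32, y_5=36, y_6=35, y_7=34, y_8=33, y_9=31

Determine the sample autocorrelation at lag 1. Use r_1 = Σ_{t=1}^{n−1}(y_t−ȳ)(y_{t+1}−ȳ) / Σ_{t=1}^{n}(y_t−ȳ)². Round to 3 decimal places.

Mean ȳ = (32 + 31 + 34 + 32 + 36 + 35 + 34 + 33 + 31)/9 = 33.1111
Numerator Σ_{t=1}^{8}(y_t−ȳ)(y_{t+1}−ȳ) = 3.5432
Denominator Σ(y_t−ȳ)² = 24.8889
r_1 = 3.5432 / 24.8889 = 0.142

0.142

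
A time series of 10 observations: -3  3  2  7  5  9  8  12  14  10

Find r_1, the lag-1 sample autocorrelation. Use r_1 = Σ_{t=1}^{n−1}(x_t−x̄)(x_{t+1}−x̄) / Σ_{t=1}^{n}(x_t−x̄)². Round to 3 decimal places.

Mean x̄ = (-3 + 3 + 2 + 7 + 5 + 9 + 8 + 12 + 14 + 10)/10 = 6.7000
Numerator Σ_{t=1}^{9}(x_t−x̄)(x_{t+1}−x̄) = 120.1100
Denominator Σ(x_t−x̄)² = 232.1000
r_1 = 120.1100 / 232.1000 = 0.517

0.517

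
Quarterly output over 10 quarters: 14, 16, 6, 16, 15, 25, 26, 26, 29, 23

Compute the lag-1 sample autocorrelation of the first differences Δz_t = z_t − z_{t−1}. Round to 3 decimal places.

-0.474

First differences Δz: 2, -10, 10, -1, 10, 1, 0, 3, -6
Mean of differences = 1.0000
Numerator Σ(Δz_t−Δz̄)(Δz_{t+1}−Δz̄) = -162.0000
Denominator Σ(Δz_t−Δz̄)² = 342.0000
r_1(Δz) = -162.0000 / 342.0000 = -0.474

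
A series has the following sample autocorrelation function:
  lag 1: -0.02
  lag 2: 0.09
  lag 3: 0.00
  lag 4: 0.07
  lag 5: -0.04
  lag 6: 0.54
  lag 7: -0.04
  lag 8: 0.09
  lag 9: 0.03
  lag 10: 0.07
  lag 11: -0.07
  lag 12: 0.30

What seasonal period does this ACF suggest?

6

The largest autocorrelation is r_6 = 0.54, with a weaker echo at lag 12 (0.30); the remaining lags stay at or below 0.09.
The dominant spike at lag 6 indicates a seasonal period of 6.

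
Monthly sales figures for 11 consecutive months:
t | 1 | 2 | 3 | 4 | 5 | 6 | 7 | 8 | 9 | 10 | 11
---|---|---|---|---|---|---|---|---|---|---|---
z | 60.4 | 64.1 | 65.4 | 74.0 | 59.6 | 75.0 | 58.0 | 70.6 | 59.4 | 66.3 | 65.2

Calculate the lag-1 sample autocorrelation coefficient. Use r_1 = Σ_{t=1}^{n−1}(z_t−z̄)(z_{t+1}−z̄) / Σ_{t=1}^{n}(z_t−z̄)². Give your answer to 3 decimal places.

-0.710

Mean z̄ = (60.4 + 64.1 + 65.4 + 74.0 + 59.6 + 75.0 + 58.0 + 70.6 + 59.4 + 66.3 + 65.2)/11 = 65.2727
Numerator Σ_{t=1}^{10}(z_t−z̄)(z_{t+1}−z̄) = -244.8926
Denominator Σ(z_t−z̄)² = 344.9218
r_1 = -244.8926 / 344.9218 = -0.710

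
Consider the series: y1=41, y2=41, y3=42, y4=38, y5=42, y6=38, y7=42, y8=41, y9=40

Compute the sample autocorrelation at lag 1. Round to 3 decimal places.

-0.669

Mean ȳ = (41 + 41 + 42 + 38 + 42 + 38 + 42 + 41 + 40)/9 = 40.5556
Numerator Σ_{t=1}^{8}(y_t−ȳ)(y_{t+1}−ȳ) = -13.5309
Denominator Σ(y_t−ȳ)² = 20.2222
r_1 = -13.5309 / 20.2222 = -0.669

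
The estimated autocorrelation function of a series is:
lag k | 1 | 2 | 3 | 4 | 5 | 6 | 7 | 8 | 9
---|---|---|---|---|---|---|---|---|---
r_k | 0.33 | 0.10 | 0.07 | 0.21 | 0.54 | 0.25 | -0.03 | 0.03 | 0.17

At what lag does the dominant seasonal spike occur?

5

The largest autocorrelation is r_5 = 0.54; the remaining lags stay at or below 0.33. The elevated value at lag 1 (0.33), dropping to 0.10 at lag 2, reflects decaying short-term dependence rather than seasonality.
The dominant spike at lag 5 indicates a seasonal period of 5.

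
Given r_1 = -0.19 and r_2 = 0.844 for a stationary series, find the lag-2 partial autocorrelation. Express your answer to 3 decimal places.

0.838

φ_{22} = (r_2 − r_1²) / (1 − r_1²)
r_1² = (-0.19)² = 0.0361
Numerator = 0.844 − 0.0361 = 0.8079; denominator = 1 − 0.0361 = 0.9639
φ_{22} = 0.8079 / 0.9639 = 0.838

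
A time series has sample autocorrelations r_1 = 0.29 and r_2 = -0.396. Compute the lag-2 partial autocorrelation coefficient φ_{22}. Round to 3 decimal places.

φ_{22} = (r_2 − r_1²) / (1 − r_1²)
r_1² = (0.29)² = 0.0841
Numerator = -0.396 − 0.0841 = -0.4801; denominator = 1 − 0.0841 = 0.9159
φ_{22} = -0.4801 / 0.9159 = -0.524

-0.524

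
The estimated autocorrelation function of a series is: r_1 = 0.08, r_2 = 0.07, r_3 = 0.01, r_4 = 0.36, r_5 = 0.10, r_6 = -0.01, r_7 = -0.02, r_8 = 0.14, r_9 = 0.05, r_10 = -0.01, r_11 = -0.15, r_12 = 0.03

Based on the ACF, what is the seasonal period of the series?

The largest autocorrelation is r_4 = 0.36; the remaining lags stay at or below 0.14.
The dominant spike at lag 4 indicates a seasonal period of 4.

4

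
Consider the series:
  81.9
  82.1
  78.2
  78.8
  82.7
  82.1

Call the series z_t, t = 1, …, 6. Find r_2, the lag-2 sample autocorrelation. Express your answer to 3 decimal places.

-0.654

Mean z̄ = (81.9 + 82.1 + 78.2 + 78.8 + 82.7 + 82.1)/6 = 80.9667
Deviations from mean: 0.9333, 1.1333, -2.7667, -2.1667, 1.7333, 1.1333
Numerator Σ_{t=1}^{4}(z_t−z̄)(z_{t+2}−z̄) = -12.2889
Denominator Σ(z_t−z̄)² = 18.7933
r_2 = -12.2889 / 18.7933 = -0.654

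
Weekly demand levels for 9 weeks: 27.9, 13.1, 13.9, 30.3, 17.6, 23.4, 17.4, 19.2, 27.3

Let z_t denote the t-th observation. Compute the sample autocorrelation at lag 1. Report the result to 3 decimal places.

Mean z̄ = (27.9 + 13.1 + 13.9 + 30.3 + 17.6 + 23.4 + 17.4 + 19.2 + 27.3)/9 = 21.1222
Numerator Σ_{t=1}^{8}(z_t−z̄)(z_{t+1}−z̄) = -116.2660
Denominator Σ(z_t−z̄)² = 319.9956
r_1 = -116.2660 / 319.9956 = -0.363

-0.363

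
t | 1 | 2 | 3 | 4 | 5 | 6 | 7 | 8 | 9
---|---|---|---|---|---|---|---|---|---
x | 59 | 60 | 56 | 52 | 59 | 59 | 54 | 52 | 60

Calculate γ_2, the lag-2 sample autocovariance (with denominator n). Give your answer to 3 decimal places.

Mean x̄ = (59 + 60 + 56 + 52 + 59 + 59 + 54 + 52 + 60)/9 = 56.7778
Σ_{t=1}^{7}(x_t−x̄)(x_{t+2}−x̄) = -55.2099
γ_2 = -55.2099 / 9 = -6.134

-6.134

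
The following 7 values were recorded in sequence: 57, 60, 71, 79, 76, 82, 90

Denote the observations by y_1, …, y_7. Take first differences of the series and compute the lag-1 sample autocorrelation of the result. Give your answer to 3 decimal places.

First differences Δy: 3, 11, 8, -3, 6, 8
Mean of differences = 5.5000
Numerator Σ(Δy_t−Δȳ)(Δy_{t+1}−Δȳ) = -24.2500
Denominator Σ(Δy_t−Δȳ)² = 121.5000
r_1(Δy) = -24.2500 / 121.5000 = -0.200

-0.200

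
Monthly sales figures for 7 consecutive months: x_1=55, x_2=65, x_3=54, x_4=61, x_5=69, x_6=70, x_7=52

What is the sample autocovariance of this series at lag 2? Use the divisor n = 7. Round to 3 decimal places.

Mean x̄ = (55 + 65 + 54 + 61 + 69 + 70 + 52)/7 = 60.8571
Σ_{t=1}^{5}(x_t−x̄)(x_{t+2}−x̄) = -85.8980
γ_2 = -85.8980 / 7 = -12.271

-12.271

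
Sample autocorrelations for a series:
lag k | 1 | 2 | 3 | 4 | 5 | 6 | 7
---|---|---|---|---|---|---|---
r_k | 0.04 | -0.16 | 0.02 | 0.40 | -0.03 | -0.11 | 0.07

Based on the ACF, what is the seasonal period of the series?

The largest autocorrelation is r_4 = 0.40; the remaining lags stay at or below 0.07.
The dominant spike at lag 4 indicates a seasonal period of 4.

4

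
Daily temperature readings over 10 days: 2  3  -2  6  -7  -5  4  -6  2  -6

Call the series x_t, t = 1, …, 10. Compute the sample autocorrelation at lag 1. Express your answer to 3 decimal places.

Mean x̄ = (2 + 3 − 2 + 6 − 7 − 5 + 4 − 6 + 2 − 6)/10 = -0.9000
Numerator Σ_{t=1}^{9}(x_t−x̄)(x_{t+1}−x̄) = -92.3100
Denominator Σ(x_t−x̄)² = 210.9000
r_1 = -92.3100 / 210.9000 = -0.438

-0.438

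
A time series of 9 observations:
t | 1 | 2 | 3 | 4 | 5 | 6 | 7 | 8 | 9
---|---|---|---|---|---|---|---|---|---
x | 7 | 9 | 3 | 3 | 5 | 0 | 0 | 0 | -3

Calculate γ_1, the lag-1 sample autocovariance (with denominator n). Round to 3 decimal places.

Mean x̄ = (7 + 9 + 3 + 3 + 5 + 0 + 0 + 0 − 3)/9 = 2.6667
Σ_{t=1}^{8}(x_t−x̄)(x_{t+1}−x̄) = 53.5556
γ_1 = 53.5556 / 9 = 5.951

5.951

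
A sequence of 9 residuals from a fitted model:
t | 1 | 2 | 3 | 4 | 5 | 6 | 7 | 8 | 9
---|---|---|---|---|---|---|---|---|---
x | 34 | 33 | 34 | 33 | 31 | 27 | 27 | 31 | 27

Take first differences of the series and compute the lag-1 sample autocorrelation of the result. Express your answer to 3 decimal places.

-0.215

First differences Δx: -1, 1, -1, -2, -4, 0, 4, -4
Mean of differences = -0.8750
Numerator Σ(Δx_t−Δx̄)(Δx_{t+1}−Δx̄) = -10.5156
Denominator Σ(Δx_t−Δx̄)² = 48.8750
r_1(Δx) = -10.5156 / 48.8750 = -0.215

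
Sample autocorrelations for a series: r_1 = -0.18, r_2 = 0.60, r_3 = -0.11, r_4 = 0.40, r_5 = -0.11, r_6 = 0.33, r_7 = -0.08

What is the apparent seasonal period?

2

The largest autocorrelation is r_2 = 0.60, with weaker echoes at lags 4 (0.40) and 6 (0.33); the remaining lags stay at or below -0.08.
The dominant spike at lag 2 indicates a seasonal period of 2.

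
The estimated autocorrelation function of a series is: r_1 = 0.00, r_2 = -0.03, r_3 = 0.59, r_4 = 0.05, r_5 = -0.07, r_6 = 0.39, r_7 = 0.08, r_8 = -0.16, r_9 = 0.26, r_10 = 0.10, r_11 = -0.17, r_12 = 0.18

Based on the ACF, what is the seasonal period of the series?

3

The largest autocorrelation is r_3 = 0.59, with weaker echoes at lags 6 (0.39), 9 (0.26) and 12 (0.18); the remaining lags stay at or below 0.10.
The dominant spike at lag 3 indicates a seasonal period of 3.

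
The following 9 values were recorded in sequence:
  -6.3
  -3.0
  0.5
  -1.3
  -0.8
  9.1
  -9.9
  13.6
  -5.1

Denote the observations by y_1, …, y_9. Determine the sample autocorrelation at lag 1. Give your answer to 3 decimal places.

Mean ȳ = (-6.3 − 3.0 + 0.5 − 1.3 − 0.8 + 9.1 − 9.9 + 13.6 − 5.1)/9 = -0.3556
Numerator Σ_{t=1}^{8}(y_t−ȳ)(y_{t+1}−ȳ) = -280.7909
Denominator Σ(y_t−ȳ)² = 441.9222
r_1 = -280.7909 / 441.9222 = -0.635

-0.635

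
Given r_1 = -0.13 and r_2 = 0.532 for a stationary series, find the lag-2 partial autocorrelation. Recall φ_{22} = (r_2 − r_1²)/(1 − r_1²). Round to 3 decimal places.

φ_{22} = (r_2 − r_1²) / (1 − r_1²)
r_1² = (-0.13)² = 0.0169
Numerator = 0.532 − 0.0169 = 0.5151; denominator = 1 − 0.0169 = 0.9831
φ_{22} = 0.5151 / 0.9831 = 0.524

0.524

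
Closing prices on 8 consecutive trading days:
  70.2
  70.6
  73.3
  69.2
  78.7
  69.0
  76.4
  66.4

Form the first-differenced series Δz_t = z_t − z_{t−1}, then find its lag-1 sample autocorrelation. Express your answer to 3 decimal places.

-0.786

First differences Δz: 0.4, 2.7, -4.1, 9.5, -9.7, 7.4, -10.0
Mean of differences = -0.5429
Numerator Σ(Δz_t−Δz̄)(Δz_{t+1}−Δz̄) = -284.0161
Denominator Σ(Δz_t−Δz̄)² = 361.2971
r_1(Δz) = -284.0161 / 361.2971 = -0.786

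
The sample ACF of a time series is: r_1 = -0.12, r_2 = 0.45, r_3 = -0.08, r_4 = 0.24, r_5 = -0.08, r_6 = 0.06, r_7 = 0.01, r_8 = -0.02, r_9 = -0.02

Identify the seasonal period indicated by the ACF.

The largest autocorrelation is r_2 = 0.45, with a weaker echo at lag 4 (0.24); the remaining lags stay at or below 0.06.
The dominant spike at lag 2 indicates a seasonal period of 2.

2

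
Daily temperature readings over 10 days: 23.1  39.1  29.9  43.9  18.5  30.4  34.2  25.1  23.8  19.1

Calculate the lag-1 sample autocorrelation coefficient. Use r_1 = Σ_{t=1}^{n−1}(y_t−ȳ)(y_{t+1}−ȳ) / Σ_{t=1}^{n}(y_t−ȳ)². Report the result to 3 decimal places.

Mean ȳ = (23.1 + 39.1 + 29.9 + 43.9 + 18.5 + 30.4 + 34.2 + 25.1 + 23.8 + 19.1)/10 = 28.7100
Numerator Σ_{t=1}^{9}(y_t−ȳ)(y_{t+1}−ȳ) = -145.8231
Denominator Σ(y_t−ȳ)² = 638.3090
r_1 = -145.8231 / 638.3090 = -0.228

-0.228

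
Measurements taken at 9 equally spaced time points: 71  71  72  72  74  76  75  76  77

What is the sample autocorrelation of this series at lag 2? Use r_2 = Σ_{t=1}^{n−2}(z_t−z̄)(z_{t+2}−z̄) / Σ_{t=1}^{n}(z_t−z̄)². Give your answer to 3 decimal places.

Mean z̄ = (71 + 71 + 72 + 72 + 74 + 76 + 75 + 76 + 77)/9 = 73.7778
Σ(z_t−z̄)(z_{t+2}−z̄) = (4.9383) + (4.9383) + (-0.3951) + (-3.9506) + (0.2716) + (4.9383) + (3.9383) = 14.6790
Denominator Σ(z_t−z̄)² = 43.5556
r_2 = 14.6790 / 43.5556 = 0.337

0.337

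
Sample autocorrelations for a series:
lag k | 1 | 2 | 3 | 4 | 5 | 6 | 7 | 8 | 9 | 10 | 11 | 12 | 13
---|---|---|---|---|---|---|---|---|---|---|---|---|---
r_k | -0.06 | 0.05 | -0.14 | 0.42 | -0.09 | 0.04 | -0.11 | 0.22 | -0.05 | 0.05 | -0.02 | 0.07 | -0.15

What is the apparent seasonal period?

The largest autocorrelation is r_4 = 0.42, with a weaker echo at lag 8 (0.22); the remaining lags stay at or below 0.07.
The dominant spike at lag 4 indicates a seasonal period of 4.

4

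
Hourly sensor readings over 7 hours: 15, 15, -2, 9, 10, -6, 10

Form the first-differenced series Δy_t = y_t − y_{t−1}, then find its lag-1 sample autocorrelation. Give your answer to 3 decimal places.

First differences Δy: 0, -17, 11, 1, -16, 16
Mean of differences = -0.8333
Numerator Σ(Δy_t−Δȳ)(Δy_{t+1}−Δȳ) = -466.1944
Denominator Σ(Δy_t−Δȳ)² = 918.8333
r_1(Δy) = -466.1944 / 918.8333 = -0.507

-0.507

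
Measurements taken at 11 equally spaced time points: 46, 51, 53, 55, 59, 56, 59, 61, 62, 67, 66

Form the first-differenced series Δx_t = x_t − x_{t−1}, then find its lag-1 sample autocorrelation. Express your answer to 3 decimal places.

-0.466

First differences Δx: 5, 2, 2, 4, -3, 3, 2, 1, 5, -1
Mean of differences = 2.0000
Numerator Σ(Δx_t−Δx̄)(Δx_{t+1}−Δx̄) = -27.0000
Denominator Σ(Δx_t−Δx̄)² = 58.0000
r_1(Δx) = -27.0000 / 58.0000 = -0.466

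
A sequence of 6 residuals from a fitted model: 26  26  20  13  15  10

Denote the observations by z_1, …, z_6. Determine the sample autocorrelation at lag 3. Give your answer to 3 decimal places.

-0.350

Mean z̄ = (26 + 26 + 20 + 13 + 15 + 10)/6 = 18.3333
Numerator Σ_{t=1}^{3}(z_t−z̄)(z_{t+3}−z̄) = -80.3333
Denominator Σ(z_t−z̄)² = 229.3333
r_3 = -80.3333 / 229.3333 = -0.350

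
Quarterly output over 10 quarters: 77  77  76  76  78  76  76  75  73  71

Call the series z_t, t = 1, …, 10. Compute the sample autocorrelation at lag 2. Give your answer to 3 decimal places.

0.130

Mean z̄ = (77 + 77 + 76 + 76 + 78 + 76 + 76 + 75 + 73 + 71)/10 = 75.5000
Numerator Σ_{t=1}^{8}(z_t−z̄)(z_{t+2}−z̄) = 5.0000
Denominator Σ(z_t−z̄)² = 38.5000
r_2 = 5.0000 / 38.5000 = 0.130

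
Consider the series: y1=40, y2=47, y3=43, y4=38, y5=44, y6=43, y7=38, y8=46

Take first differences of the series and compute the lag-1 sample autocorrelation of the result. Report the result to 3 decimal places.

-0.342

First differences Δy: 7, -4, -5, 6, -1, -5, 8
Mean of differences = 0.8571
Numerator Σ(Δy_t−Δȳ)(Δy_{t+1}−Δȳ) = -72.0204
Denominator Σ(Δy_t−Δȳ)² = 210.8571
r_1(Δy) = -72.0204 / 210.8571 = -0.342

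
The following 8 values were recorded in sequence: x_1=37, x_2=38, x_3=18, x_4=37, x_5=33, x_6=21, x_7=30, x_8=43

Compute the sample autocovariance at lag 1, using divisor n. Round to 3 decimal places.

-16.018

Mean x̄ = (37 + 38 + 18 + 37 + 33 + 21 + 30 + 43)/8 = 32.1250
Σ_{t=1}^{7}(x_t−x̄)(x_{t+1}−x̄) = -128.1406
γ_1 = -128.1406 / 8 = -16.018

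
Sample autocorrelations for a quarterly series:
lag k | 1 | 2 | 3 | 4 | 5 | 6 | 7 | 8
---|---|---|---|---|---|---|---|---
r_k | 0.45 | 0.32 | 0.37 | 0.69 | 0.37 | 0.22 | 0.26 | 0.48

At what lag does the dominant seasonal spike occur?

The largest autocorrelation is r_4 = 0.69, with a weaker echo at lag 8 (0.48); the remaining lags stay at or below 0.45. The elevated value at lag 1 (0.45), dropping to 0.32 at lag 2, reflects decaying short-term dependence rather than seasonality.
The dominant spike at lag 4 indicates a seasonal period of 4.

4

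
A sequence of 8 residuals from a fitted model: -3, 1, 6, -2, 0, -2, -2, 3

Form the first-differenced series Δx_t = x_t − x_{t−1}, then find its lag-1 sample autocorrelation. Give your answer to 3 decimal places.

First differences Δx: 4, 5, -8, 2, -2, 0, 5
Mean of differences = 0.8571
Numerator Σ(Δx_t−Δx̄)(Δx_{t+1}−Δx̄) = -38.1633
Denominator Σ(Δx_t−Δx̄)² = 132.8571
r_1(Δx) = -38.1633 / 132.8571 = -0.287

-0.287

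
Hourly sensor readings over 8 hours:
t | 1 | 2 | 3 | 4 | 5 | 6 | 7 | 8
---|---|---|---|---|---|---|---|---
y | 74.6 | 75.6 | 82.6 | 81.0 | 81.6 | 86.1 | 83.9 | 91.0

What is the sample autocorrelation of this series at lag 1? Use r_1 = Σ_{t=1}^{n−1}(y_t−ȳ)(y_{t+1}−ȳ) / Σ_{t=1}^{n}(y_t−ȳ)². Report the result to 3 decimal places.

0.335

Mean ȳ = (74.6 + 75.6 + 82.6 + 81.0 + 81.6 + 86.1 + 83.9 + 91.0)/8 = 82.0500
Numerator Σ_{t=1}^{7}(y_t−ȳ)(y_{t+1}−ȳ) = 66.6275
Denominator Σ(y_t−ȳ)² = 198.6400
r_1 = 66.6275 / 198.6400 = 0.335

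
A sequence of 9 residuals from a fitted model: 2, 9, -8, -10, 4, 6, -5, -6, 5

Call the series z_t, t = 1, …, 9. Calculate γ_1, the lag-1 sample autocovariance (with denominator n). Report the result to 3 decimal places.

Mean z̄ = (2 + 9 − 8 − 10 + 4 + 6 − 5 − 6 + 5)/9 = -0.3333
Σ_{t=1}^{8}(z_t−z̄)(z_{t+1}−z̄) = -23.4444
γ_1 = -23.4444 / 9 = -2.605

-2.605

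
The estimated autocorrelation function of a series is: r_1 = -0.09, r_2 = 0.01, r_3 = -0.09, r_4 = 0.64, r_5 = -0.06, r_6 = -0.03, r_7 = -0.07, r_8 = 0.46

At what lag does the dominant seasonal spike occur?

The largest autocorrelation is r_4 = 0.64, with a weaker echo at lag 8 (0.46); the remaining lags stay at or below 0.01.
The dominant spike at lag 4 indicates a seasonal period of 4.

4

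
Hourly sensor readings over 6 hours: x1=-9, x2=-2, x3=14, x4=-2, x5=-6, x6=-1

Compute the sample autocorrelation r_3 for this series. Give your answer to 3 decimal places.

0.041

Mean x̄ = (-9 − 2 + 14 − 2 − 6 − 1)/6 = -1.0000
Deviations from mean: -8.0000, -1.0000, 15.0000, -1.0000, -5.0000, 0.0000
Σ(x_t−x̄)(x_{t+3}−x̄) = (8.0000) + (5.0000) + (0.0000) = 13.0000
Denominator Σ(x_t−x̄)² = 316.0000
r_3 = 13.0000 / 316.0000 = 0.041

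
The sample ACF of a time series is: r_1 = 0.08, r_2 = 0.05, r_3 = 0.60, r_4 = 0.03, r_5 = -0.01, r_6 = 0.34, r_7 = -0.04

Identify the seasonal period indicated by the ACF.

3

The largest autocorrelation is r_3 = 0.60, with a weaker echo at lag 6 (0.34); the remaining lags stay at or below 0.08.
The dominant spike at lag 3 indicates a seasonal period of 3.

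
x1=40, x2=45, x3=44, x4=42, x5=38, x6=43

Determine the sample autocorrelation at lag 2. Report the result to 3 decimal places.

-0.353

Mean x̄ = (40 + 45 + 44 + 42 + 38 + 43)/6 = 42.0000
Σ(x_t−x̄)(x_{t+2}−x̄) = (-4.0000) + (0.0000) + (-8.0000) + (0.0000) = -12.0000
Denominator Σ(x_t−x̄)² = 34.0000
r_2 = -12.0000 / 34.0000 = -0.353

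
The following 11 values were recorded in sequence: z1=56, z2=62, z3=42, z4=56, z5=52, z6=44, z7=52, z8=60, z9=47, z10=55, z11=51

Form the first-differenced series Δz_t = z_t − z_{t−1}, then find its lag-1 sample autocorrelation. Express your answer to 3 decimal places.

First differences Δz: 6, -20, 14, -4, -8, 8, 8, -13, 8, -4
Mean of differences = -0.5000
Numerator Σ(Δz_t−Δz̄)(Δz_{t+1}−Δz̄) = -667.7500
Denominator Σ(Δz_t−Δz̄)² = 1086.5000
r_1(Δz) = -667.7500 / 1086.5000 = -0.615

-0.615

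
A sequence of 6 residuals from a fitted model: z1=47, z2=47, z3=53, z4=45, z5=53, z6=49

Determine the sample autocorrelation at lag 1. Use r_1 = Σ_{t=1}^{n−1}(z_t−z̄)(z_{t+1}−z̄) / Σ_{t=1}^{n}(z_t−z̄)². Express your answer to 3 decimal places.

Mean z̄ = (47 + 47 + 53 + 45 + 53 + 49)/6 = 49.0000
Deviations from mean: -2.0000, -2.0000, 4.0000, -4.0000, 4.0000, 0.0000
Σ(z_t−z̄)(z_{t+1}−z̄) = (4.0000) + (-8.0000) + (-16.0000) + (-16.0000) + (0.0000) = -36.0000
Denominator Σ(z_t−z̄)² = 56.0000
r_1 = -36.0000 / 56.0000 = -0.643

-0.643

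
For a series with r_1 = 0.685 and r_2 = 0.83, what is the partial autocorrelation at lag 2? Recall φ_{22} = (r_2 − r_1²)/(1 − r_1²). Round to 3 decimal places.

φ_{22} = (r_2 − r_1²) / (1 − r_1²)
r_1² = (0.685)² = 0.469225
Numerator = 0.83 − 0.4692 = 0.3608; denominator = 1 − 0.4692 = 0.5308
φ_{22} = 0.3608 / 0.5308 = 0.680

0.680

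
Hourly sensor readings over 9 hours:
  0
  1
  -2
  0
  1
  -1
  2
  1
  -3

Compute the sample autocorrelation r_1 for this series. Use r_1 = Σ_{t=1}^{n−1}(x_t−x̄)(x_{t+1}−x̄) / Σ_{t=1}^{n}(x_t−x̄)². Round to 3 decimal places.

-0.277

Mean x̄ = (0 + 1 − 2 + 0 + 1 − 1 + 2 + 1 − 3)/9 = -0.1111
Numerator Σ_{t=1}^{8}(x_t−x̄)(x_{t+1}−x̄) = -5.7901
Denominator Σ(x_t−x̄)² = 20.8889
r_1 = -5.7901 / 20.8889 = -0.277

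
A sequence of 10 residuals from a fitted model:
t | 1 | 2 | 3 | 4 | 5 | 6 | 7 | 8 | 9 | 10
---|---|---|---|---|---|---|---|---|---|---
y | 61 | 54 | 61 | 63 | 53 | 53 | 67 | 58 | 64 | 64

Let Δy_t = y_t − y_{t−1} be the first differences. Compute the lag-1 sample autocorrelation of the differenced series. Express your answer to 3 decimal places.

First differences Δy: -7, 7, 2, -10, 0, 14, -9, 6, 0
Mean of differences = 0.3333
Numerator Σ(Δy_t−Δȳ)(Δy_{t+1}−Δȳ) = -238.4444
Denominator Σ(Δy_t−Δȳ)² = 514.0000
r_1(Δy) = -238.4444 / 514.0000 = -0.464

-0.464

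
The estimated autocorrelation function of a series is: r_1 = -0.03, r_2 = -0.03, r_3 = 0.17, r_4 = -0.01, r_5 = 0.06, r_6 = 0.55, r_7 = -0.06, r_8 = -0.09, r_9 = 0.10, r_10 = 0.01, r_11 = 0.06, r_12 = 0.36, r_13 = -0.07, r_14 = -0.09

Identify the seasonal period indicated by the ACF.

The largest autocorrelation is r_6 = 0.55, with a weaker echo at lag 12 (0.36); the remaining lags stay at or below 0.17.
The dominant spike at lag 6 indicates a seasonal period of 6.

6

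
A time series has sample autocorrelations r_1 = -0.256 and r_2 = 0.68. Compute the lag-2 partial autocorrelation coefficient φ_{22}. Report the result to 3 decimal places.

0.658

φ_{22} = (r_2 − r_1²) / (1 − r_1²)
r_1² = (-0.256)² = 0.065536
Numerator = 0.68 − 0.0655 = 0.6145; denominator = 1 − 0.0655 = 0.9345
φ_{22} = 0.6145 / 0.9345 = 0.658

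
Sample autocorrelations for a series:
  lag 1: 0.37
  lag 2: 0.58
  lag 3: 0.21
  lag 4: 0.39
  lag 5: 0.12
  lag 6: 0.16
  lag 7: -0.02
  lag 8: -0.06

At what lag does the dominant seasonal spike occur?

2

The largest autocorrelation is r_2 = 0.58, with a weaker echo at lag 4 (0.39); the remaining lags stay at or below 0.37.
The dominant spike at lag 2 indicates a seasonal period of 2.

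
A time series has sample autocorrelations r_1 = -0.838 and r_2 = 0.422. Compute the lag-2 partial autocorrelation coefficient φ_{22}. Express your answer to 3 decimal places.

φ_{22} = (r_2 − r_1²) / (1 − r_1²)
r_1² = (-0.838)² = 0.702244
Numerator = 0.422 − 0.7022 = -0.2802; denominator = 1 − 0.7022 = 0.2978
φ_{22} = -0.2802 / 0.2978 = -0.941

-0.941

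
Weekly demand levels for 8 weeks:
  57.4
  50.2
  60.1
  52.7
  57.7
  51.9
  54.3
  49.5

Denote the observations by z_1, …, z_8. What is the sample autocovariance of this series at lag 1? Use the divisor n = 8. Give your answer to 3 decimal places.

Mean z̄ = (57.4 + 50.2 + 60.1 + 52.7 + 57.7 + 51.9 + 54.3 + 49.5)/8 = 54.2250
Deviations: 3.1750, -4.0250, 5.8750, -1.5250, 3.4750, -2.3250, 0.0750, -4.7250
Σ_{t=1}^{7}(z_t−z̄)(z_{t+1}−z̄) = -59.2931
γ_1 = -59.2931 / 8 = -7.412

-7.412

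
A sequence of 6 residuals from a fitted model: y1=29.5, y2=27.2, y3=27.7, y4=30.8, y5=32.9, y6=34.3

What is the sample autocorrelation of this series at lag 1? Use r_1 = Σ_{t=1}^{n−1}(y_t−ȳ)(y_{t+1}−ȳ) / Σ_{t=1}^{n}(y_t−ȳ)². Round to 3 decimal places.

0.530

Mean ȳ = (29.5 + 27.2 + 27.7 + 30.8 + 32.9 + 34.3)/6 = 30.4000
Σ(y_t−ȳ)(y_{t+1}−ȳ) = (2.8800) + (8.6400) + (-1.0800) + (1.0000) + (9.7500) = 21.1900
Denominator Σ(y_t−ȳ)² = 39.9600
r_1 = 21.1900 / 39.9600 = 0.530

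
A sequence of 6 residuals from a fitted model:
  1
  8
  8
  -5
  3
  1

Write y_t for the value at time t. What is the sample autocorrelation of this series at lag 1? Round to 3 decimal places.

-0.201

Mean ȳ = (1 + 8 + 8 − 5 + 3 + 1)/6 = 2.6667
Deviations from mean: -1.6667, 5.3333, 5.3333, -7.6667, 0.3333, -1.6667
Σ(y_t−ȳ)(y_{t+1}−ȳ) = (-8.8889) + (28.4444) + (-40.8889) + (-2.5556) + (-0.5556) = -24.4444
Denominator Σ(y_t−ȳ)² = 121.3333
r_1 = -24.4444 / 121.3333 = -0.201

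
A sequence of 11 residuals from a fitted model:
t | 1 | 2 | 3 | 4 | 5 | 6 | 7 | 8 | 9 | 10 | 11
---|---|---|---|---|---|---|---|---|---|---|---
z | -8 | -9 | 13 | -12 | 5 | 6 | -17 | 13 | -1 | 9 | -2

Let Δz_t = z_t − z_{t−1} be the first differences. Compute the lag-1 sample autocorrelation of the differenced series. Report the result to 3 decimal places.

-0.732

First differences Δz: -1, 22, -25, 17, 1, -23, 30, -14, 10, -11
Mean of differences = 0.6000
Numerator Σ(Δz_t−Δz̄)(Δz_{t+1}−Δz̄) = -2374.1600
Denominator Σ(Δz_t−Δz̄)² = 3242.4000
r_1(Δz) = -2374.1600 / 3242.4000 = -0.732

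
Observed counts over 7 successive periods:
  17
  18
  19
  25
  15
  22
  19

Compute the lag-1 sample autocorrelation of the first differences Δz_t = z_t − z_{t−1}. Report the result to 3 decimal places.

First differences Δz: 1, 1, 6, -10, 7, -3
Mean of differences = 0.3333
Numerator Σ(Δz_t−Δz̄)(Δz_{t+1}−Δz̄) = -145.4444
Denominator Σ(Δz_t−Δz̄)² = 195.3333
r_1(Δz) = -145.4444 / 195.3333 = -0.745

-0.745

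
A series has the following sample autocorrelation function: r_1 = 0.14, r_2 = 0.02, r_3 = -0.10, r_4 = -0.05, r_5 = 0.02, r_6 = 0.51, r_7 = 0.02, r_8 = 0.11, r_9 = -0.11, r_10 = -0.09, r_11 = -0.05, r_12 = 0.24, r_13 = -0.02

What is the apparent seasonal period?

The largest autocorrelation is r_6 = 0.51, with a weaker echo at lag 12 (0.24); the remaining lags stay at or below 0.14.
The dominant spike at lag 6 indicates a seasonal period of 6.

6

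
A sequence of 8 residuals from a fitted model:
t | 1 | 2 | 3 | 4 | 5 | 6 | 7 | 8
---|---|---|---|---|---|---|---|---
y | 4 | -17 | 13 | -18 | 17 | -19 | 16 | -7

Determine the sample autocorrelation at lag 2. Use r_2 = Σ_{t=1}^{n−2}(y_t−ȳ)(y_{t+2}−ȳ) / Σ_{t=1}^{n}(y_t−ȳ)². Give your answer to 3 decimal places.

0.755

Mean ȳ = (4 − 17 + 13 − 18 + 17 − 19 + 16 − 7)/8 = -1.3750
Σ(y_t−ȳ)(y_{t+2}−ȳ) = (77.2656) + (259.7656) + (264.1406) + (293.0156) + (319.2656) + (99.1406) = 1312.5938
Denominator Σ(y_t−ȳ)² = 1737.8750
r_2 = 1312.5938 / 1737.8750 = 0.755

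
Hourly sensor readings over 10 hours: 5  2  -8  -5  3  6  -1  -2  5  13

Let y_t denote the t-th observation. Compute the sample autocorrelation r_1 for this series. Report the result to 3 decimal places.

Mean ȳ = (5 + 2 − 8 − 5 + 3 + 6 − 1 − 2 + 5 + 13)/10 = 1.8000
Numerator Σ_{t=1}^{9}(y_t−ȳ)(y_{t+1}−ȳ) = 84.7600
Denominator Σ(y_t−ȳ)² = 329.6000
r_1 = 84.7600 / 329.6000 = 0.257

0.257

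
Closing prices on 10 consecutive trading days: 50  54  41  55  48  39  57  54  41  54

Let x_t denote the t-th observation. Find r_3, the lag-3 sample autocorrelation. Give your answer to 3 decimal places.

Mean x̄ = (50 + 54 + 41 + 55 + 48 + 39 + 57 + 54 + 41 + 54)/10 = 49.3000
Numerator Σ_{t=1}^{7}(x_t−x̄)(x_{t+3}−x̄) = 242.8300
Denominator Σ(x_t−x̄)² = 404.1000
r_3 = 242.8300 / 404.1000 = 0.601

0.601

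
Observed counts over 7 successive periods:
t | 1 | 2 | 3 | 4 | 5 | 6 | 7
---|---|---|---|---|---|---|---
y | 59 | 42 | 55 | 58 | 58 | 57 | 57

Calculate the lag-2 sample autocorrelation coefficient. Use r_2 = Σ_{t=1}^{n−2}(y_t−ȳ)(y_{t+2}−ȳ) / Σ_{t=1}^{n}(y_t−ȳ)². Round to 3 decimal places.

-0.132

Mean ȳ = (59 + 42 + 55 + 58 + 58 + 57 + 57)/7 = 55.1429
Deviations from mean: 3.8571, -13.1429, -0.1429, 2.8571, 2.8571, 1.8571, 1.8571
Σ(y_t−ȳ)(y_{t+2}−ȳ) = (-0.5510) + (-37.5510) + (-0.4082) + (5.3061) + (5.3061) = -27.8980
Denominator Σ(y_t−ȳ)² = 210.8571
r_2 = -27.8980 / 210.8571 = -0.132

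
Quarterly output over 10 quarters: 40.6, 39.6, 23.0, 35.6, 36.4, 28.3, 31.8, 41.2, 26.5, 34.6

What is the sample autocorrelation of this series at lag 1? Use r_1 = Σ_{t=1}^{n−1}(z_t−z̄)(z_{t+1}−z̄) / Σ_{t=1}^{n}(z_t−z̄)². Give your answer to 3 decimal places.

-0.333

Mean z̄ = (40.6 + 39.6 + 23.0 + 35.6 + 36.4 + 28.3 + 31.8 + 41.2 + 26.5 + 34.6)/10 = 33.7600
Numerator Σ_{t=1}^{9}(z_t−z̄)(z_{t+1}−z̄) = -116.2416
Denominator Σ(z_t−z̄)² = 349.4440
r_1 = -116.2416 / 349.4440 = -0.333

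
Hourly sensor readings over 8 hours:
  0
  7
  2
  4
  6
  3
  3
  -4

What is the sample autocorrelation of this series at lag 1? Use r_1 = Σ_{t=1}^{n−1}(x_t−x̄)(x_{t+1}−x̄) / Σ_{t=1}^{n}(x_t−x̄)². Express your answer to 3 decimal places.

-0.137

Mean x̄ = (0 + 7 + 2 + 4 + 6 + 3 + 3 − 4)/8 = 2.6250
Deviations from mean: -2.6250, 4.3750, -0.6250, 1.3750, 3.3750, 0.3750, 0.3750, -6.6250
Numerator Σ_{t=1}^{7}(x_t−x̄)(x_{t+1}−x̄) = -11.5156
Denominator Σ(x_t−x̄)² = 83.8750
r_1 = -11.5156 / 83.8750 = -0.137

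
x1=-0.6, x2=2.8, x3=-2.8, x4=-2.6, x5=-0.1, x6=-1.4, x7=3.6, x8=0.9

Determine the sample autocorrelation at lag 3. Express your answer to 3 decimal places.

Mean x̄ = (-0.6 + 2.8 − 2.8 − 2.6 − 0.1 − 1.4 + 3.6 + 0.9)/8 = -0.0250
Deviations from mean: -0.5750, 2.8250, -2.7750, -2.5750, -0.0750, -1.3750, 3.6250, 0.9250
Σ(x_t−x̄)(x_{t+3}−x̄) = (1.4806) + (-0.2119) + (3.8156) + (-9.3344) + (-0.0694) = -4.3194
Denominator Σ(x_t−x̄)² = 38.5350
r_3 = -4.3194 / 38.5350 = -0.112

-0.112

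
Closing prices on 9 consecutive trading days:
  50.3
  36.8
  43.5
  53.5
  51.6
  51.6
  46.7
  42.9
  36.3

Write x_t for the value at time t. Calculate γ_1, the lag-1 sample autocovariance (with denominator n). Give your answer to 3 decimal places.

Mean x̄ = (50.3 + 36.8 + 43.5 + 53.5 + 51.6 + 51.6 + 46.7 + 42.9 + 36.3)/9 = 45.9111
Σ_{t=1}^{8}(x_t−x̄)(x_{t+1}−x̄) = 70.2710
γ_1 = 70.2710 / 9 = 7.808

7.808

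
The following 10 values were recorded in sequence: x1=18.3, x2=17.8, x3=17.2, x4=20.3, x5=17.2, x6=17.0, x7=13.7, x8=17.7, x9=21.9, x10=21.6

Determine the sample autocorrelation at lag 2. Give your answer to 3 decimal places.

Mean x̄ = (18.3 + 17.8 + 17.2 + 20.3 + 17.2 + 17.0 + 13.7 + 17.7 + 21.9 + 21.6)/10 = 18.2700
Numerator Σ_{t=1}^{8}(x_t−x̄)(x_{t+2}−x̄) = -15.2928
Denominator Σ(x_t−x̄)² = 53.7210
r_2 = -15.2928 / 53.7210 = -0.285

-0.285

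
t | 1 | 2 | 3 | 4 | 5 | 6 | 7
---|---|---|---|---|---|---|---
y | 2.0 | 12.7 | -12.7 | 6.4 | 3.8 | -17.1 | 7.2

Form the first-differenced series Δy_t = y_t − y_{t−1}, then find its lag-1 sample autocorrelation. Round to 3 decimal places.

-0.573

First differences Δy: 10.7, -25.4, 19.1, -2.6, -20.9, 24.3
Mean of differences = 0.8667
Numerator Σ(Δy_t−Δȳ)(Δy_{t+1}−Δȳ) = -1235.0344
Denominator Σ(Δy_t−Δȳ)² = 2154.0133
r_1(Δy) = -1235.0344 / 2154.0133 = -0.573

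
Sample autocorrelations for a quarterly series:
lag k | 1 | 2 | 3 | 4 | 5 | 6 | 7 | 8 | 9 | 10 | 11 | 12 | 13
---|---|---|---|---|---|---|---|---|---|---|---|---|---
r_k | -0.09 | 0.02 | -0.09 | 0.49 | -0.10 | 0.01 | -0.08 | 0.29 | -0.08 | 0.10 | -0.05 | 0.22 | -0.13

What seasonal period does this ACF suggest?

The largest autocorrelation is r_4 = 0.49, with weaker echoes at lags 8 (0.29) and 12 (0.22); the remaining lags stay at or below 0.10.
The dominant spike at lag 4 indicates a seasonal period of 4.

4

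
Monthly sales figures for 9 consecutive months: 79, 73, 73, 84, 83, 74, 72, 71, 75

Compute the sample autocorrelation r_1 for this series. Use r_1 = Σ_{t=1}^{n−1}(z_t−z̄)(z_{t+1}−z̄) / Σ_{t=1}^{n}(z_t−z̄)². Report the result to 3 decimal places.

Mean z̄ = (79 + 73 + 73 + 84 + 83 + 74 + 72 + 71 + 75)/9 = 76.0000
Numerator Σ_{t=1}^{8}(z_t−z̄)(z_{t+1}−z̄) = 51.0000
Denominator Σ(z_t−z̄)² = 186.0000
r_1 = 51.0000 / 186.0000 = 0.274

0.274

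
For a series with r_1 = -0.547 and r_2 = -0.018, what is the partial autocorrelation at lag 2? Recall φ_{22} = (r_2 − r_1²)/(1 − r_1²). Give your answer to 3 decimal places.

-0.453

φ_{22} = (r_2 − r_1²) / (1 − r_1²)
r_1² = (-0.547)² = 0.299209
Numerator = -0.018 − 0.2992 = -0.3172; denominator = 1 − 0.2992 = 0.7008
φ_{22} = -0.3172 / 0.7008 = -0.453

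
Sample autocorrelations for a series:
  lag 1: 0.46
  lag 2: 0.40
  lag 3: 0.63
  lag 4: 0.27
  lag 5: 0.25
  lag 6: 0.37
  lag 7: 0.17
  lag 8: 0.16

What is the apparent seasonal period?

3

The largest autocorrelation is r_3 = 0.63; the remaining lags stay at or below 0.46. The elevated value at lag 1 (0.46), dropping to 0.40 at lag 2, reflects decaying short-term dependence rather than seasonality.
The dominant spike at lag 3 indicates a seasonal period of 3.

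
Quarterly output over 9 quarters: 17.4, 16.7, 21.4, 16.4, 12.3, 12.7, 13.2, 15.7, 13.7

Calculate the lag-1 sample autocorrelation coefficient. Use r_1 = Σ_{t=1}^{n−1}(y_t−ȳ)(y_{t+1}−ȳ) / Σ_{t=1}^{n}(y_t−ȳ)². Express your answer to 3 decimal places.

Mean ȳ = (17.4 + 16.7 + 21.4 + 16.4 + 12.3 + 12.7 + 13.2 + 15.7 + 13.7)/9 = 15.5000
Numerator Σ_{t=1}^{8}(y_t−ȳ)(y_{t+1}−ȳ) = 26.3700
Denominator Σ(y_t−ȳ)² = 67.3200
r_1 = 26.3700 / 67.3200 = 0.392

0.392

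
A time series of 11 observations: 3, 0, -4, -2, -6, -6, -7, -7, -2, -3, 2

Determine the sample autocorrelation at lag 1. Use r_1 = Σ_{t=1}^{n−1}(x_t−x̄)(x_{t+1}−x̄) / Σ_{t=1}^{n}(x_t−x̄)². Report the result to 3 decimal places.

Mean x̄ = (3 + 0 − 4 − 2 − 6 − 6 − 7 − 7 − 2 − 3 + 2)/11 = -2.9091
Numerator Σ_{t=1}^{10}(x_t−x̄)(x_{t+1}−x̄) = 44.9008
Denominator Σ(x_t−x̄)² = 122.9091
r_1 = 44.9008 / 122.9091 = 0.365

0.365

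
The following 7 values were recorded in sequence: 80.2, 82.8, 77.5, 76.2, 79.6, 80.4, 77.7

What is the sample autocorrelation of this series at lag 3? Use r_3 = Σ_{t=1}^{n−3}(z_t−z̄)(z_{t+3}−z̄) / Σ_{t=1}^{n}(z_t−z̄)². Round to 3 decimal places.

0.030

Mean z̄ = (80.2 + 82.8 + 77.5 + 76.2 + 79.6 + 80.4 + 77.7)/7 = 79.2000
Deviations from mean: 1.0000, 3.6000, -1.7000, -3.0000, 0.4000, 1.2000, -1.5000
Numerator Σ_{t=1}^{4}(z_t−z̄)(z_{t+3}−z̄) = 0.9000
Denominator Σ(z_t−z̄)² = 29.7000
r_3 = 0.9000 / 29.7000 = 0.030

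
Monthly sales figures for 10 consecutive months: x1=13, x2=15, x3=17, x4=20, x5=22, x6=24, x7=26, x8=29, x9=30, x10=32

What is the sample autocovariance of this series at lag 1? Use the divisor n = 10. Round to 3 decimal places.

27.376

Mean x̄ = (13 + 15 + 17 + 20 + 22 + 24 + 26 + 29 + 30 + 32)/10 = 22.8000
Σ_{t=1}^{9}(x_t−x̄)(x_{t+1}−x̄) = 273.7600
γ_1 = 273.7600 / 10 = 27.376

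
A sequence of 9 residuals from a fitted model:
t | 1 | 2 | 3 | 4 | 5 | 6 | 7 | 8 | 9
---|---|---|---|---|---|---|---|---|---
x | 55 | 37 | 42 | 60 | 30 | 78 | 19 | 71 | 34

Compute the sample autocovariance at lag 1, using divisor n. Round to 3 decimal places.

-299.753

Mean x̄ = (55 + 37 + 42 + 60 + 30 + 78 + 19 + 71 + 34)/9 = 47.3333
Σ_{t=1}^{8}(x_t−x̄)(x_{t+1}−x̄) = -2697.7778
γ_1 = -2697.7778 / 9 = -299.753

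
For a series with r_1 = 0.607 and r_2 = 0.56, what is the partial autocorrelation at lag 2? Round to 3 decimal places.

φ_{22} = (r_2 − r_1²) / (1 − r_1²)
r_1² = (0.607)² = 0.368449
Numerator = 0.56 − 0.3684 = 0.1916; denominator = 1 − 0.3684 = 0.6316
φ_{22} = 0.1916 / 0.6316 = 0.303

0.303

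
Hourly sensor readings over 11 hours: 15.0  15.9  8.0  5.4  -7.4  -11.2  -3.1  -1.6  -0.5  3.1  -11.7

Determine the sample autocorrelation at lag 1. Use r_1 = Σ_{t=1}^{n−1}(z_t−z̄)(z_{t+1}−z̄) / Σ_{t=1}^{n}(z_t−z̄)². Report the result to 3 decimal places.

Mean z̄ = (15.0 + 15.9 + 8.0 + 5.4 − 7.4 − 11.2 − 3.1 − 1.6 − 0.5 + 3.1 − 11.7)/11 = 1.0818
Numerator Σ_{t=1}^{10}(z_t−z̄)(z_{t+1}−z̄) = 444.0060
Denominator Σ(z_t−z̄)² = 897.2164
r_1 = 444.0060 / 897.2164 = 0.495

0.495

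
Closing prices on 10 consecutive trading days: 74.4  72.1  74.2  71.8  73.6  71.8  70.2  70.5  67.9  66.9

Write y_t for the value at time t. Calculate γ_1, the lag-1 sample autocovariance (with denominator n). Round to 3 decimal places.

2.649

Mean ȳ = (74.4 + 72.1 + 74.2 + 71.8 + 73.6 + 71.8 + 70.2 + 70.5 + 67.9 + 66.9)/10 = 71.3400
Σ_{t=1}^{9}(y_t−ȳ)(y_{t+1}−ȳ) = 26.4904
γ_1 = 26.4904 / 10 = 2.649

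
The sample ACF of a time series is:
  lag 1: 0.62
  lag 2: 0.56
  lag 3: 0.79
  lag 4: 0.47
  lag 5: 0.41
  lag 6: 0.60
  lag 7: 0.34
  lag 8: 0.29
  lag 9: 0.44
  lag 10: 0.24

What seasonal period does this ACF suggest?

The largest autocorrelation is r_3 = 0.79; the remaining lags stay at or below 0.62. The elevated value at lag 1 (0.62), dropping to 0.56 at lag 2, reflects decaying short-term dependence rather than seasonality.
The dominant spike at lag 3 indicates a seasonal period of 3.

3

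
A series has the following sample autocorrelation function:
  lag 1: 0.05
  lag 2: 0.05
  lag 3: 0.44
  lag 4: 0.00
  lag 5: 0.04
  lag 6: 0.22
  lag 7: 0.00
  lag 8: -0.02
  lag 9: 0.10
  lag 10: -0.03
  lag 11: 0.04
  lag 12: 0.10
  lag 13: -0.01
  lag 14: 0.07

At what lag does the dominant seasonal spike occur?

The largest autocorrelation is r_3 = 0.44, with a weaker echo at lag 6 (0.22); the remaining lags stay at or below 0.10.
The dominant spike at lag 3 indicates a seasonal period of 3.

3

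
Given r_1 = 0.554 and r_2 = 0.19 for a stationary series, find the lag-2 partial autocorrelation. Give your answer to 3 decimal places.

-0.169

φ_{22} = (r_2 − r_1²) / (1 − r_1²)
r_1² = (0.554)² = 0.306916
Numerator = 0.19 − 0.3069 = -0.1169; denominator = 1 − 0.3069 = 0.6931
φ_{22} = -0.1169 / 0.6931 = -0.169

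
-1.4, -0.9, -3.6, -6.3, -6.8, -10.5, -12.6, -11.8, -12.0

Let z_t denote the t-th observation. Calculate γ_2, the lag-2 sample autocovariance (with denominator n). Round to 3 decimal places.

Mean z̄ = (-1.4 − 0.9 − 3.6 − 6.3 − 6.8 − 10.5 − 12.6 − 11.8 − 12.0)/9 = -7.3222
Σ_{t=1}^{7}(z_t−z̄)(z_{t+2}−z̄) = 63.4657
γ_2 = 63.4657 / 9 = 7.052

7.052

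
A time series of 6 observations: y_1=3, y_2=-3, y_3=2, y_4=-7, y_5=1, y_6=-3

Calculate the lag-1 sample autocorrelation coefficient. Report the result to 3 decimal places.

Mean ȳ = (3 − 3 + 2 − 7 + 1 − 3)/6 = -1.1667
Numerator Σ_{t=1}^{5}(y_t−ȳ)(y_{t+1}−ȳ) = -48.5278
Denominator Σ(y_t−ȳ)² = 72.8333
r_1 = -48.5278 / 72.8333 = -0.666

-0.666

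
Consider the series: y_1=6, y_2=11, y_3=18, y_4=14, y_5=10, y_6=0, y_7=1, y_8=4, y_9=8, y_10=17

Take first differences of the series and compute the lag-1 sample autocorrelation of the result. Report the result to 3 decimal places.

0.354

First differences Δy: 5, 7, -4, -4, -10, 1, 3, 4, 9
Mean of differences = 1.2222
Numerator Σ(Δy_t−Δȳ)(Δy_{t+1}−Δȳ) = 106.1728
Denominator Σ(Δy_t−Δȳ)² = 299.5556
r_1(Δy) = 106.1728 / 299.5556 = 0.354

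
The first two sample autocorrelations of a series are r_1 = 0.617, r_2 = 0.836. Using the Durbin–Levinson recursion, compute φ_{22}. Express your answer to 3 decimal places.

0.735

φ_{22} = (r_2 − r_1²) / (1 − r_1²)
r_1² = (0.617)² = 0.380689
Numerator = 0.836 − 0.3807 = 0.4553; denominator = 1 − 0.3807 = 0.6193
φ_{22} = 0.4553 / 0.6193 = 0.735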